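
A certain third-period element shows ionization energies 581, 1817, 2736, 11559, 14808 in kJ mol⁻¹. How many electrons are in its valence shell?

3

Look for the largest jump between consecutive ionization energies: IE4/IE3 ≈ 4.2, far larger than any earlier ratio.
That jump marks the point where a core electron is being removed. So the atom has 3 valence electrons.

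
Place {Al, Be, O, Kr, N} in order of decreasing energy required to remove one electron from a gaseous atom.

Be is in period 2, group 2; N is in period 2, group 15; O is in period 2, group 16; Al is in period 3, group 13; Kr is in period 4, group 18.
IE₁ increases left→right with effective nuclear charge and decreases top→bottom as the valence shell moves farther out.
Neither a single period nor a single group — weigh both effects.
Be > Al: the two effects oppose for this pair; the down-group effect wins (900 vs 578 kJ/mol).
O > Be: both are in period 2; the period trend gives O the larger value.
Kr > O: the two effects oppose for this pair; the across-period effect wins (1351 vs 1314 kJ/mol).
N > Kr: the two effects oppose for this pair; the down-group effect wins (1402 vs 1351 kJ/mol).
Note the exception: N has a higher first ionization energy than O, contrary to the simple trend — pairing an electron in O's 2p⁴ costs repulsion energy, so O ionizes more easily than half-filled N (2p³).
Tabulated first ionization energy (kJ/mol): Be 900, N 1402, O 1314, Al 578, Kr 1351.
So from highest to lowest: N > Kr > O > Be > Al.

N > Kr > O > Be > Al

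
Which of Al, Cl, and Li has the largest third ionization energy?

IE_3 is the cost of taking one more electron from the +2 cation: Al²⁺ still has 1 valence electron; Cl²⁺ still has 5 valence electrons; Li²⁺ is already 1 electron into the core.
Pulling an electron out of a noble-gas core costs far more than removing a remaining valence electron, so Li sits at the high end of IE_3.
Valence configurations: Al²⁺ [Ne]3s¹, Cl²⁺ [Ne]3s²3p³.
Approximate IE_3 values (kJ/mol): Al 2745, Cl 3822, Li 11815.
Hence IE_3: Al < Cl < Li.

Li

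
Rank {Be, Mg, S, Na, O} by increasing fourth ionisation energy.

S < O < Na < Mg < Be

IE_4 is the cost of taking one more electron from the +3 cation: Be³⁺ is already 1 electron into the core; Mg³⁺ is already 1 electron into the core; S³⁺ still has 3 valence electrons; Na³⁺ is already 2 electrons into the core; O³⁺ still has 3 valence electrons.
Pulling an electron out of a noble-gas core costs far more than removing a remaining valence electron, so Na, Mg and Be sit at the high end of IE_4.
Valence configurations: S³⁺ [Ne]3s²3p¹, O³⁺ [He]2s²2p¹.
Tabulated IE_4 (kJ/mol): Be 21007, Mg 10543, S 4556, Na 9543, O 7469.
Hence IE_4: S < O < Na < Mg < Be.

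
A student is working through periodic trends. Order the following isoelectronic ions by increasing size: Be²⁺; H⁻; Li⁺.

All of these have 2 electrons, so size is governed by nuclear charge alone: the more protons, the stronger the pull on the same electron cloud, and the smaller the ion.
Nuclear charges: Be²⁺ (Z=4), Li⁺ (Z=3), H⁻ (Z=1).
Smallest to largest: Be²⁺ < Li⁺ < H⁻.

Be²⁺ < Li⁺ < H⁻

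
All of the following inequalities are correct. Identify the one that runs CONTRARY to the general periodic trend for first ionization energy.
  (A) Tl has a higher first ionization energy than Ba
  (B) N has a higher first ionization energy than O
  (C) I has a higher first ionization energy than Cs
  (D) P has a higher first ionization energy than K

The general trend: first ionization energy increases across a period and decreases down a group.
(A) Tl (period 6, group 13) vs Ba (period 6, group 2): the stated order agrees with the simple trend.
(B) N (period 2, group 15) vs O (period 2, group 16): the stated order contradicts the simple trend.
(C) I (period 5, group 17) vs Cs (period 6, group 1): the stated order agrees with the simple trend.
(D) P (period 3, group 15) vs K (period 4, group 1): the stated order agrees with the simple trend.
The exception is (B): pairing an electron in O's 2p⁴ costs repulsion energy, so O ionizes more easily than half-filled N (2p³).

(B)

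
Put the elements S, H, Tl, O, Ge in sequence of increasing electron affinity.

Electron affinity generally becomes more exothermic across a period toward the halogens and less exothermic down a group.
These span different periods and groups, so the two trends combine.
H > Tl: the two effects oppose for this pair; the down-group effect wins (73 vs 19 kJ/mol).
Ge > H: the two effects oppose for this pair; the across-period effect wins (119 vs 73 kJ/mol).
O > Ge: both effects reinforce here, so O is clearly the higher of the two.
S > O: this pair runs against the simple trend — see the exception note.
Note the exception: S has a higher electron affinity than O, contrary to the simple trend — the compact 2p subshell of O repels the added electron more than S's larger 3p does.
Approximate values (kJ/mol): H 73, O 141, S 200, Ge 119, Tl 19.
So from lowest to highest: Tl < H < Ge < O < S.

Tl, H, Ge, O, S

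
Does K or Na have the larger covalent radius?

K

Na is in period 3, group 1; K is in period 4, group 1.
Atomic radius shrinks across a period as nuclear charge pulls the same shell inward, and grows down a group as new shells are added.
All are in group 1, so atomic radius increases down the group.
So K has the larger covalent radius (K > Na).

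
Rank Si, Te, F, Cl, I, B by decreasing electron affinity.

Cl, F, I, Te, Si, B

B is in period 2, group 13; F is in period 2, group 17; Si is in period 3, group 14; Cl is in period 3, group 17; Te is in period 5, group 16; I is in period 5, group 17.
Electron affinity generally becomes more exothermic across a period toward the halogens and less exothermic down a group.
Neither a single period nor a single group — weigh both effects.
Si > B: period and group pull opposite ways; the across-period shift dominates (134 vs 27 kJ/mol).
Te > Si: period and group pull opposite ways; the across-period shift dominates (190 vs 134 kJ/mol).
I > Te: I lies to the right of Te in period 5, so the across-period effect alone puts I higher.
F > I: they share group 17; the group trend gives F the larger value.
Cl > F: this pair runs against the simple trend — see the exception note.
Note the exception: Cl has a higher electron affinity than F, contrary to the simple trend — F's small 2p subshell makes the incoming electron feel strong e⁻–e⁻ repulsion, so Cl actually releases more energy on gaining an electron.
For reference (kJ/mol): B 27, F 328, Si 134, Cl 349, Te 190, I 295.
So from highest to lowest: Cl > F > I > Te > Si > B.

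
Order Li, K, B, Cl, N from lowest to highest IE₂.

After 1 electron has been removed, what remains? Li⁺ is the bare [He] core; K⁺ is the bare [Ar] core; B⁺ still has 2 valence electrons; Cl⁺ still has 6 valence electrons; N⁺ still has 4 valence electrons.
Pulling an electron out of a noble-gas core costs far more than removing a remaining valence electron, so K and Li sit at the high end of IE_2.
Valence configurations: B⁺ [He]2s², Cl⁺ [Ne]3s²3p⁴, N⁺ [He]2s²2p².
Approximate IE_2 values (kJ/mol): Li 7298, K 3052, B 2427, Cl 2298, N 2856.
Putting it together, IE_2: Cl < B < N < K < Li.

Cl < B < N < K < Li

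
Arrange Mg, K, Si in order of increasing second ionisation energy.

IE_2 is the cost of taking one more electron from the +1 cation: Mg⁺ still has 1 valence electron; K⁺ is the bare [Ar] core; Si⁺ still has 3 valence electrons.
Core electrons are held far more tightly than valence electrons, so K tops the IE_2 order.
Valence configurations: Mg⁺ [Ne]3s¹, Si⁺ [Ne]3s²3p¹.
The numbers (kJ/mol): Mg 1451, K 3052, Si 1577.
Overall IE_2 order: Mg < Si < K.

Mg < Si < K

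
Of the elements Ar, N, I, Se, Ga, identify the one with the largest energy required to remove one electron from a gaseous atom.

IE₁ increases left→right with effective nuclear charge and decreases top→bottom as the valence shell moves farther out.
Here both period and group differ, so the two effects have to be weighed against each other.
Se > Ga: both are in period 4; the period trend gives Se the larger value.
I > Se: period and group pull opposite ways; the across-period shift dominates (1008 vs 941 kJ/mol).
N > I: period and group pull opposite ways; the down-group shift dominates (1402 vs 1008 kJ/mol).
Ar > N: period and group pull opposite ways; the across-period shift dominates (1521 vs 1402 kJ/mol).
Tabulated first ionization energy (kJ/mol): N 1402, Ar 1521, Ga 579, Se 941, I 1008.
The largest energy required to remove one electron from a gaseous atom among these belongs to Ar.

Ar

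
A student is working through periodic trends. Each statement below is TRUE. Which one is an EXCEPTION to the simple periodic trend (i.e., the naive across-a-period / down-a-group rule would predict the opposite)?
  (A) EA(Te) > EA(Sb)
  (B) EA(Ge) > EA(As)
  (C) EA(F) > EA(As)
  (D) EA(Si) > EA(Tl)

The general trend: electron affinity increases across a period and decreases down a group.
(A) Te (period 5, group 16) vs Sb (period 5, group 15): the stated order agrees with the simple trend.
(B) Ge (period 4, group 14) vs As (period 4, group 15): the stated order contradicts the simple trend.
(C) F (period 2, group 17) vs As (period 4, group 15): the stated order agrees with the simple trend.
(D) Si (period 3, group 14) vs Tl (period 6, group 13): the stated order agrees with the simple trend.
The exception is (B): adding an electron to As's half-filled 4p³ is unfavourable, so Ge (4p²) has the more exothermic EA.

(B)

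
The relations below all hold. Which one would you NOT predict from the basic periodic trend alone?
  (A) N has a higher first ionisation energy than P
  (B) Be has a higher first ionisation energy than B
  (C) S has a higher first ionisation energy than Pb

The general trend: first ionisation energy increases across a period and decreases down a group.
(A) N (period 2, group 15) vs P (period 3, group 15): the stated order agrees with the simple trend.
(B) Be (period 2, group 2) vs B (period 2, group 13): the stated order contradicts the simple trend.
(C) S (period 3, group 16) vs Pb (period 6, group 14): the stated order agrees with the simple trend.
The exception is (B): removing B's lone 2p electron is easier than breaking Be's filled 2s².

(B)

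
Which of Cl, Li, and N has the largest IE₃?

After 2 electrons have been removed, what remains? Cl²⁺ still has 5 valence electrons; Li²⁺ is already 1 electron into the core; N²⁺ still has 3 valence electrons.
Core electrons are held far more tightly than valence electrons, so Li tops the IE_3 order.
Valence configurations: Cl²⁺ [Ne]3s²3p³, N²⁺ [He]2s²2p¹.
Tabulated IE_3 (kJ/mol): Cl 3822, Li 11815, N 4578.
So the third ionization energies run Cl < N < Li.

Li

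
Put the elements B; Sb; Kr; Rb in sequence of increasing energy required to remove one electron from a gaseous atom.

Rb < B < Sb < Kr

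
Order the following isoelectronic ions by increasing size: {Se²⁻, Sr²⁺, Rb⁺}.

Sr²⁺ < Rb⁺ < Se²⁻

All of these have 36 electrons, so size is governed by nuclear charge alone: the more protons, the stronger the pull on the same electron cloud, and the smaller the ion.
Nuclear charges: Sr²⁺ (Z=38), Rb⁺ (Z=37), Se²⁻ (Z=34).
Smallest to largest: Sr²⁺ < Rb⁺ < Se²⁻.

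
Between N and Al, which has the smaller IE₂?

Al

After 1 electron has been removed, what remains? N⁺ still has 4 valence electrons; Al⁺ still has 2 valence electrons.
All are still removing valence electrons, so compare the +1 ions as you would atoms: IE_2 generally rises across a period (higher Z_eff) and falls down a group (larger shell), subject to the usual subshell exceptions.
Valence configurations: N⁺ [He]2s²2p², Al⁺ [Ne]3s².
Approximate IE_2 values (kJ/mol): N 2856, Al 1817.
So the second ionization energies run Al < N.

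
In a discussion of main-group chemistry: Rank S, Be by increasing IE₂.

After 1 electron has been removed, what remains? S⁺ still has 5 valence electrons; Be⁺ still has 1 valence electron.
All are still removing valence electrons, so compare the +1 ions as you would atoms: IE_2 generally rises across a period (higher Z_eff) and falls down a group (larger shell), subject to the usual subshell exceptions.
Valence configurations: S⁺ [Ne]3s²3p³, Be⁺ [He]2s¹.
The numbers (kJ/mol): S 2252, Be 1757.
Putting it together, IE_2: Be < S.

Be < S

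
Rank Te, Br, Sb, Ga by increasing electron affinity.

Electron affinity generally becomes more exothermic across a period toward the halogens and less exothermic down a group.
These span different periods and groups, so the two trends combine.
Sb > Ga: the two effects oppose for this pair; the across-period effect wins (103 vs 29 kJ/mol).
Te > Sb: Te lies to the right of Sb in period 5, so the across-period effect alone puts Te higher.
Br > Te: both effects reinforce here, so Br is clearly the higher of the two.
Tabulated electron affinity (kJ/mol): Ga 29, Br 325, Sb 103, Te 190.
So from lowest to highest: Ga < Sb < Te < Br.

Ga, Sb, Te, Br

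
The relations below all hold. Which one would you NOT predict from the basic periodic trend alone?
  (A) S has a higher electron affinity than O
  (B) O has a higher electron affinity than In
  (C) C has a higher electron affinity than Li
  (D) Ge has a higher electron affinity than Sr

(A)

The general trend: electron affinity increases across a period and decreases down a group.
(A) S (period 3, group 16) vs O (period 2, group 16): the stated order contradicts the simple trend.
(B) O (period 2, group 16) vs In (period 5, group 13): the stated order agrees with the simple trend.
(C) C (period 2, group 14) vs Li (period 2, group 1): the stated order agrees with the simple trend.
(D) Ge (period 4, group 14) vs Sr (period 5, group 2): the stated order agrees with the simple trend.
The exception is (A): the compact 2p subshell of O repels the added electron more than S's larger 3p does.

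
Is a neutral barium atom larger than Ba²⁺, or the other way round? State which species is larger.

Ba

Forming Ba²⁺ removes 2 electrons from Ba. Fewer electrons for the same nuclear charge means less shielding and a higher Z_eff on the remaining electrons, and for main-group metals the entire outer shell is lost.
A cation is smaller than its parent atom: Ba²⁺ < Ba.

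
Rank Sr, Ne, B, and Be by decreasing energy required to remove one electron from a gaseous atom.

First ionization energy rises across a period (greater Z_eff holds electrons more tightly) and falls down a group (valence electrons are farther from the nucleus).
Neither a single period nor a single group — weigh both effects.
B > Sr: relative to Sr, both the across-period and down-group shifts push B's first ionization energy up.
Be > B: this pair runs against the simple trend — see the exception note.
Ne > Be: both are in period 2; the period trend gives Ne the larger value.
Note the exception: Be has a higher first ionization energy than B, contrary to the simple trend — removing B's lone 2p electron is easier than breaking Be's filled 2s².
Tabulated first ionization energy (kJ/mol): Be 900, B 801, Ne 2081, Sr 550.
So from highest to lowest: Ne > Be > B > Sr.

Ne > Be > B > Sr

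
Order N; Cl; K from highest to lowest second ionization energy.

K > N > Cl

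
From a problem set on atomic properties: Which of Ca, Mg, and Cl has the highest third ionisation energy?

IE_3 is the cost of taking one more electron from the +2 cation: Ca²⁺ is the bare [Ar] core; Mg²⁺ is the bare [Ne] core; Cl²⁺ still has 5 valence electrons.
Core electrons are held far more tightly than valence electrons, so Ca and Mg top the IE_3 order.
Approximate IE_3 values (kJ/mol): Ca 4912, Mg 7733, Cl 3822.
Putting it together, IE_3: Cl < Ca < Mg.

Mg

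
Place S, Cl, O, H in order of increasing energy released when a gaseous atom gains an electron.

Atoms with high Z_eff and room in the valence shell (especially the halogens) have the most exothermic electron affinities.
Neither a single period nor a single group — weigh both effects.
O > H: period and group pull opposite ways; the across-period shift dominates (141 vs 73 kJ/mol).
S > O: this pair runs against the simple trend — see the exception note.
Cl > S: Cl lies to the right of S in period 3, so the across-period effect alone puts Cl higher.
Note the exception: S has a higher electron affinity than O, contrary to the simple trend — the compact 2p subshell of O repels the added electron more than S's larger 3p does.
For reference (kJ/mol): H 73, O 141, S 200, Cl 349.
So from lowest to highest: H < O < S < Cl.

H < O < S < Cl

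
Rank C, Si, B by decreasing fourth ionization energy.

B > C > Si

After 3 electrons have been removed, what remains? C³⁺ still has 1 valence electron; Si³⁺ still has 1 valence electron; B³⁺ is the bare [He] core.
Pulling an electron out of a noble-gas core costs far more than removing a remaining valence electron, so B sits at the high end of IE_4.
Valence configurations: C³⁺ [He]2s¹, Si³⁺ [Ne]3s¹.
The numbers (kJ/mol): C 6223, Si 4356, B 25026.
Overall IE_4 order: Si < C < B.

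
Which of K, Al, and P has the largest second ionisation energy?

K

The second ionization energy removes an electron from the +1 ion. For each element: K⁺ is the bare [Ar] core; Al⁺ still has 2 valence electrons; P⁺ still has 4 valence electrons.
Breaking into a closed-shell core is much more expensive than removing a leftover valence electron — K has the largest IE_2 here.
Valence configurations: Al⁺ [Ne]3s², P⁺ [Ne]3s²3p².
Approximate IE_2 values (kJ/mol): K 3052, Al 1817, P 1907.
Overall IE_2 order: Al < P < K.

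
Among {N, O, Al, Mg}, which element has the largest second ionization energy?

O

IE_2 is the cost of taking one more electron from the +1 cation: N⁺ still has 4 valence electrons; O⁺ still has 5 valence electrons; Al⁺ still has 2 valence electrons; Mg⁺ still has 1 valence electron.
All are still removing valence electrons, so compare the +1 ions as you would atoms: IE_2 generally rises across a period (higher Z_eff) and falls down a group (larger shell), subject to the usual subshell exceptions.
Valence configurations: N⁺ [He]2s²2p², O⁺ [He]2s²2p³, Al⁺ [Ne]3s², Mg⁺ [Ne]3s¹.
Approximate IE_2 values (kJ/mol): N 2856, O 3388, Al 1817, Mg 1451.
Putting it together, IE_2: Mg < Al < N < O.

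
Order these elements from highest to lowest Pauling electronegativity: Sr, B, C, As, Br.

Electronegativity increases across a period and decreases down a group, tracking effective nuclear charge and atomic size.
Here both period and group differ, so the two effects have to be weighed against each other.
B > Sr: both effects reinforce here, so B is clearly the higher of the two.
As > B: the two effects oppose for this pair; the across-period effect wins (2.18 vs 2.04).
C > As: the two effects oppose for this pair; the down-group effect wins (2.55 vs 2.18).
Br > C: the two effects oppose for this pair; the across-period effect wins (2.96 vs 2.55).
Approximate values (Pauling): B 2.04, C 2.55, As 2.18, Br 2.96, Sr 0.95.
So from highest to lowest: Br > C > As > B > Sr.

Br, C, As, B, Sr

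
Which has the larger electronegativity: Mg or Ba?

Mg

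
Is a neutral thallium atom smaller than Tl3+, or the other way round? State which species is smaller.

Tl3+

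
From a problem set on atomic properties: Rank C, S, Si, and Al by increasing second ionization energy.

Si < Al < S < C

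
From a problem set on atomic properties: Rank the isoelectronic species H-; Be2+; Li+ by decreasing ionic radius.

H-, Li+, Be2+

All of these have 2 electrons, so size is governed by nuclear charge alone: the more protons, the stronger the pull on the same electron cloud, and the smaller the ion.
Nuclear charges: Be2+ (Z=4), Li+ (Z=3), H- (Z=1).
Largest to smallest: H- > Li+ > Be2+.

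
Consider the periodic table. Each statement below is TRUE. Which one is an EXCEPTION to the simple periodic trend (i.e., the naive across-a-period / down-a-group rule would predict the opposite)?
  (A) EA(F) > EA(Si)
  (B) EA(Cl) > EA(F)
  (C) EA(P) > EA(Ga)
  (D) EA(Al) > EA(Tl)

The general trend: electron affinity increases across a period and decreases down a group.
(A) F (period 2, group 17) vs Si (period 3, group 14): the stated order agrees with the simple trend.
(B) Cl (period 3, group 17) vs F (period 2, group 17): the stated order contradicts the simple trend.
(C) P (period 3, group 15) vs Ga (period 4, group 13): the stated order agrees with the simple trend.
(D) Al (period 3, group 13) vs Tl (period 6, group 13): the stated order agrees with the simple trend.
The exception is (B): F's small 2p subshell makes the incoming electron feel strong e⁻–e⁻ repulsion, so Cl actually releases more energy on gaining an electron.

(B)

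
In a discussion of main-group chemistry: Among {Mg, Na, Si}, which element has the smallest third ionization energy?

Si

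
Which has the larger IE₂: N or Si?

Consider each +1 ion: N⁺ still has 4 valence electrons; Si⁺ still has 3 valence electrons.
All are still removing valence electrons, so compare the +1 ions as you would atoms: IE_2 generally rises across a period (higher Z_eff) and falls down a group (larger shell), subject to the usual subshell exceptions.
Valence configurations: N⁺ [He]2s²2p², Si⁺ [Ne]3s²3p¹.
Tabulated IE_2 (kJ/mol): N 2856, Si 1577.
Hence IE_2: Si < N.

N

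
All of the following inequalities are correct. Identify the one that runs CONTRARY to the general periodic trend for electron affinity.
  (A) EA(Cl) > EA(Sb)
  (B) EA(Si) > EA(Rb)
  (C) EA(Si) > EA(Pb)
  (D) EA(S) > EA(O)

The general trend: electron affinity increases across a period and decreases down a group.
(A) Cl (period 3, group 17) vs Sb (period 5, group 15): the stated order agrees with the simple trend.
(B) Si (period 3, group 14) vs Rb (period 5, group 1): the stated order agrees with the simple trend.
(C) Si (period 3, group 14) vs Pb (period 6, group 14): the stated order agrees with the simple trend.
(D) S (period 3, group 16) vs O (period 2, group 16): the stated order contradicts the simple trend.
The exception is (D): the compact 2p subshell of O repels the added electron more than S's larger 3p does.

(D)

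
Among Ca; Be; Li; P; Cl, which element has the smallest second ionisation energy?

Ca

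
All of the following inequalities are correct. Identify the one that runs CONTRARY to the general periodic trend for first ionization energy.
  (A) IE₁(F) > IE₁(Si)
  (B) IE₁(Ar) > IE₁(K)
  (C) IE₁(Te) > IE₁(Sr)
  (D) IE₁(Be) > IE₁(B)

The general trend: first ionization energy increases across a period and decreases down a group.
(A) F (period 2, group 17) vs Si (period 3, group 14): the stated order agrees with the simple trend.
(B) Ar (period 3, group 18) vs K (period 4, group 1): the stated order agrees with the simple trend.
(C) Te (period 5, group 16) vs Sr (period 5, group 2): the stated order agrees with the simple trend.
(D) Be (period 2, group 2) vs B (period 2, group 13): the stated order contradicts the simple trend.
The exception is (D): removing B's lone 2p electron is easier than breaking Be's filled 2s².

(D)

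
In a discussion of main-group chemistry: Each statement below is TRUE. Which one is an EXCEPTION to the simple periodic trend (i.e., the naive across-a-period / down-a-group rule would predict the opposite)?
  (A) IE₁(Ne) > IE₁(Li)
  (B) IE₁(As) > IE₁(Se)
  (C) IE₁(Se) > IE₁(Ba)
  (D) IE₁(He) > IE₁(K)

(B)

The general trend: first ionisation energy increases across a period and decreases down a group.
(A) Ne (period 2, group 18) vs Li (period 2, group 1): the stated order agrees with the simple trend.
(B) As (period 4, group 15) vs Se (period 4, group 16): the stated order contradicts the simple trend.
(C) Se (period 4, group 16) vs Ba (period 6, group 2): the stated order agrees with the simple trend.
(D) He (period 1, group 18) vs K (period 4, group 1): the stated order agrees with the simple trend.
The exception is (B): Se (4p⁴) ionizes more easily than half-filled As (4p³).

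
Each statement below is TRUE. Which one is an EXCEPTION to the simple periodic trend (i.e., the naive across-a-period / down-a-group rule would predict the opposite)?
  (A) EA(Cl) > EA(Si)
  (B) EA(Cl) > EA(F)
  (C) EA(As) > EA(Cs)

(B)

The general trend: electron affinity increases across a period and decreases down a group.
(A) Cl (period 3, group 17) vs Si (period 3, group 14): the stated order agrees with the simple trend.
(B) Cl (period 3, group 17) vs F (period 2, group 17): the stated order contradicts the simple trend.
(C) As (period 4, group 15) vs Cs (period 6, group 1): the stated order agrees with the simple trend.
The exception is (B): F's small 2p subshell makes the incoming electron feel strong e⁻–e⁻ repulsion, so Cl actually releases more energy on gaining an electron.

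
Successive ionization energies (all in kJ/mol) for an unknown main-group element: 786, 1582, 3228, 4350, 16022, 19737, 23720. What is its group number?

Group 14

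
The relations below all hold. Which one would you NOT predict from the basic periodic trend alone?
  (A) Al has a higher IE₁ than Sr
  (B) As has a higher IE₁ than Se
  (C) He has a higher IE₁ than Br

(B)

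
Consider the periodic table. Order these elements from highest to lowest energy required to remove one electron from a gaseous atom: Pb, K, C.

C > Pb > K

C is in period 2, group 14; K is in period 4, group 1; Pb is in period 6, group 14.
Removing the outermost electron gets harder across a period and easier down a group.
Neither a single period nor a single group — weigh both effects.
Pb > K: the two effects oppose for this pair; the across-period effect wins (716 vs 419 kJ/mol).
C > Pb: they share group 14; the group trend gives C the larger value.
Approximate values (kJ/mol): C 1086, K 419, Pb 716.
So from highest to lowest: C > Pb > K.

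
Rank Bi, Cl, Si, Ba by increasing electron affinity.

Si is in period 3, group 14; Cl is in period 3, group 17; Ba is in period 6, group 2; Bi is in period 6, group 15.
Atoms with high Z_eff and room in the valence shell (especially the halogens) have the most exothermic electron affinities.
Here both period and group differ, so the two effects have to be weighed against each other.
Bi > Ba: Bi lies to the right of Ba in period 6, so the across-period effect alone puts Bi higher.
Si > Bi: the two effects oppose for this pair; the down-group effect wins (134 vs 91 kJ/mol).
Cl > Si: Cl lies to the right of Si in period 3, so the across-period effect alone puts Cl higher.
For reference (kJ/mol): Si 134, Cl 349, Ba 14, Bi 91.
So from lowest to highest: Ba < Bi < Si < Cl.

Ba, Bi, Si, Cl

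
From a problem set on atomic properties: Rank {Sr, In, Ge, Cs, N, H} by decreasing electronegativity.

H is in period 1, group 1; N is in period 2, group 15; Ge is in period 4, group 14; Sr is in period 5, group 2; In is in period 5, group 13; Cs is in period 6, group 1.
EN rises left→right (higher Z_eff, smaller atoms) and falls top→bottom (larger, more shielded atoms).
Neither a single period nor a single group — weigh both effects.
Sr > Cs: relative to Cs, both the across-period and down-group shifts push Sr's electronegativity up.
In > Sr: In lies to the right of Sr in period 5, so the across-period effect alone puts In higher.
Ge > In: relative to In, both the across-period and down-group shifts push Ge's electronegativity up.
H > Ge: the two effects oppose for this pair; the down-group effect wins (2.20 vs 2.01).
N > H: period and group pull opposite ways; the across-period shift dominates (3.04 vs 2.20).
For reference (Pauling): H 2.20, N 3.04, Ge 2.01, Sr 0.95, In 1.78, Cs 0.79.
So from highest to lowest: N > H > Ge > In > Sr > Cs.

N > H > Ge > In > Sr > Cs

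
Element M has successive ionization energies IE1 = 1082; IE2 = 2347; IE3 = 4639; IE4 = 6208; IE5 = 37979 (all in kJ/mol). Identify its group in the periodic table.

Look for the largest jump between consecutive ionization energies: IE5/IE4 ≈ 6.1, far larger than any earlier ratio.
That jump marks the point where a core electron is being removed. So the atom has 4 valence electrons.
A main-group element with 4 valence electrons is in group 14.

Group 14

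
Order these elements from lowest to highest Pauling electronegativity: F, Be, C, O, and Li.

Li < Be < C < O < F

Atoms toward the upper right of the periodic table pull bonding electrons most strongly.
All lie in period 2, so electronegativity increases left to right.
So from lowest to highest: Li < Be < C < O < F.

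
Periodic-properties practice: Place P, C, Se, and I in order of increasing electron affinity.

P, C, Se, I

Electron affinity generally becomes more exothermic across a period toward the halogens and less exothermic down a group.
These sit on a diagonal, where the across-period and down-group effects partly cancel.
C > P: the two effects oppose for this pair; the down-group effect wins (122 vs 72 kJ/mol).
Se > C: period and group pull opposite ways; the across-period shift dominates (195 vs 122 kJ/mol).
I > Se: period and group pull opposite ways; the across-period shift dominates (295 vs 195 kJ/mol).
Approximate values (kJ/mol): C 122, P 72, Se 195, I 295.
So from lowest to highest: P < C < Se < I.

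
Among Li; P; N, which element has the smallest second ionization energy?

P

IE_2 is the cost of taking one more electron from the +1 cation: Li⁺ is the bare [He] core; P⁺ still has 4 valence electrons; N⁺ still has 4 valence electrons.
Core electrons are held far more tightly than valence electrons, so Li tops the IE_2 order.
Valence configurations: P⁺ [Ne]3s²3p², N⁺ [He]2s²2p².
The numbers (kJ/mol): Li 7298, P 1907, N 2856.
So the second ionization energies run P < N < Li.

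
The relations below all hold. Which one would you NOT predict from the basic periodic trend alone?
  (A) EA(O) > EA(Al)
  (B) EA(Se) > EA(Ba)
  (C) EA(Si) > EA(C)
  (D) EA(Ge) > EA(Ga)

The general trend: electron affinity increases across a period and decreases down a group.
(A) O (period 2, group 16) vs Al (period 3, group 13): the stated order agrees with the simple trend.
(B) Se (period 4, group 16) vs Ba (period 6, group 2): the stated order agrees with the simple trend.
(C) Si (period 3, group 14) vs C (period 2, group 14): the stated order contradicts the simple trend.
(D) Ge (period 4, group 14) vs Ga (period 4, group 13): the stated order agrees with the simple trend.
The exception is (C): Si's larger, more diffuse 3p orbitals accept an added electron slightly more readily than C's compact 2p.

(C)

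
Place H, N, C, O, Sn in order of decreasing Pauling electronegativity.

O > N > C > H > Sn

H is in period 1, group 1; C is in period 2, group 14; N is in period 2, group 15; O is in period 2, group 16; Sn is in period 5, group 14.
Electronegativity increases across a period and decreases down a group, tracking effective nuclear charge and atomic size.
Here both period and group differ, so the two effects have to be weighed against each other.
H > Sn: the two effects oppose for this pair; the down-group effect wins (2.20 vs 1.96).
C > H: period and group pull opposite ways; the across-period shift dominates (2.55 vs 2.20).
N > C: both are in period 2; the period trend gives N the larger value.
O > N: O lies to the right of N in period 2, so the across-period effect alone puts O higher.
For reference (Pauling): H 2.20, C 2.55, N 3.04, O 3.44, Sn 1.96.
So from highest to lowest: O > N > C > H > Sn.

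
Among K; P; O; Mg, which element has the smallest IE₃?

P

IE_3 is the cost of taking one more electron from the +2 cation: K²⁺ is already 1 electron into the core; P²⁺ still has 3 valence electrons; O²⁺ still has 4 valence electrons; Mg²⁺ is the bare [Ne] core.
Usually core removal costs more than valence removal, but here the competition is close: a tightly held n=2 valence electron can cost more to remove than an n=3 core electron, so the actual values have to decide it.
Valence configurations: P²⁺ [Ne]3s²3p¹, O²⁺ [He]2s²2p².
Tabulated IE_3 (kJ/mol): K 4420, P 2914, O 5300, Mg 7733.
So the third ionization energies run P < K < O < Mg.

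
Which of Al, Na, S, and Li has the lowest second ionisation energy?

Al

The second ionization energy removes an electron from the +1 ion. For each element: Al⁺ still has 2 valence electrons; Na⁺ is the bare [Ne] core; S⁺ still has 5 valence electrons; Li⁺ is the bare [He] core.
Pulling an electron out of a noble-gas core costs far more than removing a remaining valence electron, so Na and Li sit at the high end of IE_2.
Valence configurations: Al⁺ [Ne]3s², S⁺ [Ne]3s²3p³.
Tabulated IE_2 (kJ/mol): Al 1817, Na 4562, S 2252, Li 7298.
Hence IE_2: Al < S < Na < Li.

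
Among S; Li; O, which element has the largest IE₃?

Li

IE_3 is the cost of taking one more electron from the +2 cation: S²⁺ still has 4 valence electrons; Li²⁺ is already 1 electron into the core; O²⁺ still has 4 valence electrons.
Core electrons are held far more tightly than valence electrons, so Li tops the IE_3 order.
Valence configurations: S²⁺ [Ne]3s²3p², O²⁺ [He]2s²2p².
The numbers (kJ/mol): S 3357, Li 11815, O 5300.
Putting it together, IE_3: S < O < Li.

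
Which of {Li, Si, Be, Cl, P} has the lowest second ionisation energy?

Si

IE_2 is the cost of taking one more electron from the +1 cation: Li⁺ is the bare [He] core; Si⁺ still has 3 valence electrons; Be⁺ still has 1 valence electron; Cl⁺ still has 6 valence electrons; P⁺ still has 4 valence electrons.
Core electrons are held far more tightly than valence electrons, so Li tops the IE_2 order.
Valence configurations: Si⁺ [Ne]3s²3p¹, Be⁺ [He]2s¹, Cl⁺ [Ne]3s²3p⁴, P⁺ [Ne]3s²3p².
The numbers (kJ/mol): Li 7298, Si 1577, Be 1757, Cl 2298, P 1907.
Overall IE_2 order: Si < Be < P < Cl < Li.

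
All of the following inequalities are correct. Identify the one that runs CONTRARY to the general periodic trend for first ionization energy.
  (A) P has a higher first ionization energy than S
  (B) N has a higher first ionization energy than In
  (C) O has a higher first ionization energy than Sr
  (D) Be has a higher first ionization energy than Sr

(A)

The general trend: first ionization energy increases across a period and decreases down a group.
(A) P (period 3, group 15) vs S (period 3, group 16): the stated order contradicts the simple trend.
(B) N (period 2, group 15) vs In (period 5, group 13): the stated order agrees with the simple trend.
(C) O (period 2, group 16) vs Sr (period 5, group 2): the stated order agrees with the simple trend.
(D) Be (period 2, group 2) vs Sr (period 5, group 2): the stated order agrees with the simple trend.
The exception is (A): S (3p⁴) ionizes more easily than half-filled P (3p³) because the paired 3p electron in S is pushed out by e⁻–e⁻ repulsion.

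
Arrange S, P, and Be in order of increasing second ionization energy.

Be < P < S

Consider each +1 ion: S⁺ still has 5 valence electrons; P⁺ still has 4 valence electrons; Be⁺ still has 1 valence electron.
All are still removing valence electrons, so compare the +1 ions as you would atoms: IE_2 generally rises across a period (higher Z_eff) and falls down a group (larger shell), subject to the usual subshell exceptions.
Valence configurations: S⁺ [Ne]3s²3p³, P⁺ [Ne]3s²3p², Be⁺ [He]2s¹.
Tabulated IE_2 (kJ/mol): S 2252, P 1907, Be 1757.
So the second ionization energies run Be < P < S.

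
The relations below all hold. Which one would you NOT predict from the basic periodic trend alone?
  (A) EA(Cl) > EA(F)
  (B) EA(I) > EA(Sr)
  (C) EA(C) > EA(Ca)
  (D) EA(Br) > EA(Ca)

(A)

The general trend: electron affinity increases across a period and decreases down a group.
(A) Cl (period 3, group 17) vs F (period 2, group 17): the stated order contradicts the simple trend.
(B) I (period 5, group 17) vs Sr (period 5, group 2): the stated order agrees with the simple trend.
(C) C (period 2, group 14) vs Ca (period 4, group 2): the stated order agrees with the simple trend.
(D) Br (period 4, group 17) vs Ca (period 4, group 2): the stated order agrees with the simple trend.
The exception is (A): F's small 2p subshell makes the incoming electron feel strong e⁻–e⁻ repulsion, so Cl actually releases more energy on gaining an electron.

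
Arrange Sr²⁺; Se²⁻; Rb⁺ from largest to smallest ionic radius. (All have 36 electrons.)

All of these have 36 electrons, so size is governed by nuclear charge alone: the more protons, the stronger the pull on the same electron cloud, and the smaller the ion.
Nuclear charges: Sr²⁺ (Z=38), Rb⁺ (Z=37), Se²⁻ (Z=34).
Largest to smallest: Se²⁻ > Rb⁺ > Sr²⁺.

Se²⁻ > Rb⁺ > Sr²⁺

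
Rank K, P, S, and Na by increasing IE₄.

S < P < K < Na

IE_4 is the cost of taking one more electron from the +3 cation: K³⁺ is already 2 electrons into the core; P³⁺ still has 2 valence electrons; S³⁺ still has 3 valence electrons; Na³⁺ is already 2 electrons into the core.
Pulling an electron out of a noble-gas core costs far more than removing a remaining valence electron, so K and Na sit at the high end of IE_4.
Valence configurations: P³⁺ [Ne]3s², S³⁺ [Ne]3s²3p¹.
S³⁺ loses a lone 3p electron whereas P³⁺ must break into a filled 3s² pair, so IE_4(P) > IE_4(S) even though S has the higher nuclear charge.
The numbers (kJ/mol): K 5877, P 4964, S 4556, Na 9543.
Overall IE_4 order: S < P < K < Na.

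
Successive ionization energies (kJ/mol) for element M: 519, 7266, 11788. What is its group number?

Look for the largest jump between consecutive ionization energies: IE2/IE1 ≈ 14.0, far larger than any earlier ratio.
That jump marks the point where a core electron is being removed. So the atom has 1 valence electron.
A main-group element with 1 valence electron is in group 1.

Group 1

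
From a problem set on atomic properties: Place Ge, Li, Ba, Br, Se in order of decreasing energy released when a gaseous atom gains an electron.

Adding an electron releases more energy for atoms nearer the top right (short of the noble gases).
These span different periods and groups, so the two trends combine.
Li > Ba: the two effects oppose for this pair; the down-group effect wins (60 vs 14 kJ/mol).
Ge > Li: the two effects oppose for this pair; the across-period effect wins (119 vs 60 kJ/mol).
Se > Ge: both are in period 4; the period trend gives Se the larger value.
Br > Se: Br lies to the right of Se in period 4, so the across-period effect alone puts Br higher.
Approximate values (kJ/mol): Li 60, Ge 119, Se 195, Br 325, Ba 14.
So from highest to lowest: Br > Se > Ge > Li > Ba.

Br > Se > Ge > Li > Ba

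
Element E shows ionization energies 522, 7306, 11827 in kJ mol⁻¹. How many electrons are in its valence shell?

1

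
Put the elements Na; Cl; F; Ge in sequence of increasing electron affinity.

Na < Ge < F < Cl

Electron affinity generally becomes more exothermic across a period toward the halogens and less exothermic down a group.
Neither a single period nor a single group — weigh both effects.
Ge > Na: period and group pull opposite ways; the across-period shift dominates (119 vs 53 kJ/mol).
F > Ge: both effects reinforce here, so F is clearly the higher of the two.
Cl > F: this pair runs against the simple trend — see the exception note.
Note the exception: Cl has a higher electron affinity than F, contrary to the simple trend — F's small 2p subshell makes the incoming electron feel strong e⁻–e⁻ repulsion, so Cl actually releases more energy on gaining an electron.
Approximate values (kJ/mol): F 328, Na 53, Cl 349, Ge 119.
So from lowest to highest: Na < Ge < F < Cl.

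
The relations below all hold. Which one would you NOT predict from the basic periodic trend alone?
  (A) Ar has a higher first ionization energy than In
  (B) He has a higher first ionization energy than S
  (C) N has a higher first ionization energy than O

(C)

The general trend: first ionization energy increases across a period and decreases down a group.
(A) Ar (period 3, group 18) vs In (period 5, group 13): the stated order agrees with the simple trend.
(B) He (period 1, group 18) vs S (period 3, group 16): the stated order agrees with the simple trend.
(C) N (period 2, group 15) vs O (period 2, group 16): the stated order contradicts the simple trend.
The exception is (C): pairing an electron in O's 2p⁴ costs repulsion energy, so O ionizes more easily than half-filled N (2p³).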